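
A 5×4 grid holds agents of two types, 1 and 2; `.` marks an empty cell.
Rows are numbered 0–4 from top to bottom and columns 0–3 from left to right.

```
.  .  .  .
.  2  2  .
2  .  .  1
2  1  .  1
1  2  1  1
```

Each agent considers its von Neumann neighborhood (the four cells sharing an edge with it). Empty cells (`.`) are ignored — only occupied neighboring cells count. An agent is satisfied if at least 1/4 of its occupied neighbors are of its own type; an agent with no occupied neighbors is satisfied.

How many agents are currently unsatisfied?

3

Row 1: (1,1)2 1/1 ✓ · (1,2)2 1/1 ✓
Row 2: (2,0)2 1/1 ✓ · (2,3)1 1/1 ✓
Row 3: (3,0)2 1/3 ✓ · (3,1)1 0/2 ✗ · (3,3)1 2/2 ✓
Row 4: (4,0)1 0/2 ✗ · (4,1)2 0/3 ✗ · (4,2)1 1/2 ✓ · (4,3)1 2/2 ✓
Unsatisfied: (3,1), (4,0), (4,1) — 3 in total.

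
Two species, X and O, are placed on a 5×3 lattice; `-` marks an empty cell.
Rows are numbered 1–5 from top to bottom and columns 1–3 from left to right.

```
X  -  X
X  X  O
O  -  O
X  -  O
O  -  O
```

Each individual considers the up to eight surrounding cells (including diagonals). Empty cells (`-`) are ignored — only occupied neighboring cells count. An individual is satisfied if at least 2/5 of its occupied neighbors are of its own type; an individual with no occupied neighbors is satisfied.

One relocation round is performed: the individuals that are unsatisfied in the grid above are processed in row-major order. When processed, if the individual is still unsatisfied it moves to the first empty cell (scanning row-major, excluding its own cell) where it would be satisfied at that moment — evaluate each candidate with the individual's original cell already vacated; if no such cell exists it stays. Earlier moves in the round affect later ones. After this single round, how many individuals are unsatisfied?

0

Initially unsatisfied (in order): (2,3), (3,1), (4,1), (5,1).
  (2,3) → (3,2).
  (3,1) → (2,3).
  (4,1) → (1,2).
  (5,1): now satisfied by earlier moves; stays.
Resulting grid:
X X X
X X O
- O O
- - O
O - O
All satisfied now.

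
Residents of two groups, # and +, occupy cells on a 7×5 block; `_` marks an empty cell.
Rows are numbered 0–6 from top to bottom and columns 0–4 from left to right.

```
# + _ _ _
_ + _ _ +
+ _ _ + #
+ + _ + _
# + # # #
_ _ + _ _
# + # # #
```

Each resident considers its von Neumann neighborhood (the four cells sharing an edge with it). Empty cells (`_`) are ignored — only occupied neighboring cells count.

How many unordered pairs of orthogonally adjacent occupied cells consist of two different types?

Scan each occupied cell's neighbors to the right and below so each pair is counted once.
From row 0: 1 unlike of 2 pairs (running 1/2).
From row 1: 1 unlike of 1 pairs (running 2/3).
From row 2: 1 unlike of 3 pairs (running 3/6).
From row 3: 2 unlike of 4 pairs (running 5/10).
From row 4: 3 unlike of 5 pairs (running 8/15).
From row 5: 1 unlike of 1 pairs (running 9/16).
From row 6: 2 unlike of 4 pairs (running 11/20).
Total adjacent occupied pairs: 20; unlike-type pairs: 11.

11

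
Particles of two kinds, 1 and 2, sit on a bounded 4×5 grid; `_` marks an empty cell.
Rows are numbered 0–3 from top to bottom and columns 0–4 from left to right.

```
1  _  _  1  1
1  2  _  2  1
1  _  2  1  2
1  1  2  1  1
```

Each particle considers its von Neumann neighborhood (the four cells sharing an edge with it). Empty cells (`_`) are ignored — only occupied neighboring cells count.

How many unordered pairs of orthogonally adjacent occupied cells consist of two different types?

Scan each occupied cell's neighbors to the right and below so each pair is counted once.
Row 0: 1(0,0)–1(1,0)= 1(0,3)–1(0,4)= 1(0,3)–2(1,3)≠ 1(0,4)–1(1,4)=  → 1/4 unlike.
Row 1: 1(1,0)–2(1,1)≠ 1(1,0)–1(2,0)= 2(1,3)–1(1,4)≠ 2(1,3)–1(2,3)≠ 1(1,4)–2(2,4)≠  → 4/5 unlike.
Row 2: 1(2,0)–1(3,0)= 2(2,2)–1(2,3)≠ 2(2,2)–2(3,2)= 1(2,3)–2(2,4)≠ 1(2,3)–1(3,3)= 2(2,4)–1(3,4)≠  → 3/6 unlike.
Row 3: 1(3,0)–1(3,1)= 1(3,1)–2(3,2)≠ 2(3,2)–1(3,3)≠ 1(3,3)–1(3,4)=  → 2/4 unlike.
Total adjacent occupied pairs: 19; unlike-type pairs: 10.

10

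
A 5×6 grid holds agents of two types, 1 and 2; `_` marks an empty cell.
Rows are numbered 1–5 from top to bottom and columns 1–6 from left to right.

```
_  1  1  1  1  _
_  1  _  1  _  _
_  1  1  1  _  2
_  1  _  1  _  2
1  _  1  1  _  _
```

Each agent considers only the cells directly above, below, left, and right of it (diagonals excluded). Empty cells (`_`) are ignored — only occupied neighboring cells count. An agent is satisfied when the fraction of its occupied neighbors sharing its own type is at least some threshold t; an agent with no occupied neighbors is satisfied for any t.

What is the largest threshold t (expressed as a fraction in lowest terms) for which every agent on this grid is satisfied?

1/1

Row 1: (1,2)1 2/2 · (1,3)1 2/2 · (1,4)1 3/3 · (1,5)1 1/1
Row 2: (2,2)1 2/2 · (2,4)1 2/2
Row 3: (3,2)1 3/3 · (3,3)1 2/2 · (3,4)1 3/3 · (3,6)2 1/1
Row 4: (4,2)1 1/1 · (4,4)1 2/2 · (4,6)2 1/1
Row 5: (5,1)1 — no occupied neighbors · (5,3)1 1/1 · (5,4)1 2/2
The smallest same-type fraction is 2/2 at (1,2), which reduces to 1/1. Any threshold above that leaves this agent unsatisfied.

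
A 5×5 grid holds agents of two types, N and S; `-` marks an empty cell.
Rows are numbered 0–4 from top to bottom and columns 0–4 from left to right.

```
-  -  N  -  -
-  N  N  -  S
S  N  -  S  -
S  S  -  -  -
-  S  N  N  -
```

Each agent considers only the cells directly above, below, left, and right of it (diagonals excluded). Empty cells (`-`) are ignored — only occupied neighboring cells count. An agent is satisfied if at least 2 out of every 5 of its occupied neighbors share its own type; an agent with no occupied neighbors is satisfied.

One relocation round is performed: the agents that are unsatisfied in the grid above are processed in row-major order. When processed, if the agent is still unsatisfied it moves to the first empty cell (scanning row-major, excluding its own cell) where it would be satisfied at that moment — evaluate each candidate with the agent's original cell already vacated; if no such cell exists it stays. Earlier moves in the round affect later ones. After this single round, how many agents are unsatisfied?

Initially unsatisfied (in order): (2,1).
  (2,1) → (0,0).
Resulting grid:
N - N - -
- N N - S
S - - S -
S S - - -
- S N N -
All satisfied now.

0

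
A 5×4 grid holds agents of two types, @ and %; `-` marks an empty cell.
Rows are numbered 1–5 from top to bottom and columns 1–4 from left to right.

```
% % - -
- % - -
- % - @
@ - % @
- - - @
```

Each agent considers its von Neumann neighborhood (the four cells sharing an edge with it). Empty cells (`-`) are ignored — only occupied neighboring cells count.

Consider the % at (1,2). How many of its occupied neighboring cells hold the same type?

2

Occupied neighbors of (1,2): (2,2)=%, (1,1)=%.
Same type (%): 2 of 2.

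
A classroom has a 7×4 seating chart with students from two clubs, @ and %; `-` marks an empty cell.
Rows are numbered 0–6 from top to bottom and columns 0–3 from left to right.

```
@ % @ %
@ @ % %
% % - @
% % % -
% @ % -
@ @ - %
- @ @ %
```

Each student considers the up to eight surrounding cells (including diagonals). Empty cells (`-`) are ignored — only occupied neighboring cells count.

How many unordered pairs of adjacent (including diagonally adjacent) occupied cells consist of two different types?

25

Scan each occupied cell's neighbors to the right and below (and the two forward diagonals) so each pair is counted once.
Row 0: @(0,0)–%(0,1)≠ @(0,0)–@(1,0)= @(0,0)–@(1,1)= %(0,1)–@(0,2)≠ %(0,1)–@(1,1)≠ %(0,1)–%(1,2)= %(0,1)–@(1,0)≠ @(0,2)–%(0,3)≠ @(0,2)–%(1,2)≠ @(0,2)–%(1,3)≠ @(0,2)–@(1,1)= %(0,3)–%(1,3)= %(0,3)–%(1,2)=  → 7/13 unlike.
Row 1: @(1,0)–@(1,1)= @(1,0)–%(2,0)≠ @(1,0)–%(2,1)≠ @(1,1)–%(1,2)≠ @(1,1)–%(2,1)≠ @(1,1)–%(2,0)≠ %(1,2)–%(1,3)= %(1,2)–@(2,3)≠ %(1,2)–%(2,1)= %(1,3)–@(2,3)≠  → 7/10 unlike.
Row 2: %(2,0)–%(2,1)= %(2,0)–%(3,0)= %(2,0)–%(3,1)= %(2,1)–%(3,1)= %(2,1)–%(3,2)= %(2,1)–%(3,0)= @(2,3)–%(3,2)≠  → 1/7 unlike.
Row 3: %(3,0)–%(3,1)= %(3,0)–%(4,0)= %(3,0)–@(4,1)≠ %(3,1)–%(3,2)= %(3,1)–@(4,1)≠ %(3,1)–%(4,2)= %(3,1)–%(4,0)= %(3,2)–%(4,2)= %(3,2)–@(4,1)≠  → 3/9 unlike.
Row 4: %(4,0)–@(4,1)≠ %(4,0)–@(5,0)≠ %(4,0)–@(5,1)≠ @(4,1)–%(4,2)≠ @(4,1)–@(5,1)= @(4,1)–@(5,0)= %(4,2)–%(5,3)= %(4,2)–@(5,1)≠  → 5/8 unlike.
Row 5: @(5,0)–@(5,1)= @(5,0)–@(6,1)= @(5,1)–@(6,1)= @(5,1)–@(6,2)= %(5,3)–%(6,3)= %(5,3)–@(6,2)≠  → 1/6 unlike.
Row 6: @(6,1)–@(6,2)= @(6,2)–%(6,3)≠  → 1/2 unlike.
Total adjacent occupied pairs: 55; unlike-type pairs: 25.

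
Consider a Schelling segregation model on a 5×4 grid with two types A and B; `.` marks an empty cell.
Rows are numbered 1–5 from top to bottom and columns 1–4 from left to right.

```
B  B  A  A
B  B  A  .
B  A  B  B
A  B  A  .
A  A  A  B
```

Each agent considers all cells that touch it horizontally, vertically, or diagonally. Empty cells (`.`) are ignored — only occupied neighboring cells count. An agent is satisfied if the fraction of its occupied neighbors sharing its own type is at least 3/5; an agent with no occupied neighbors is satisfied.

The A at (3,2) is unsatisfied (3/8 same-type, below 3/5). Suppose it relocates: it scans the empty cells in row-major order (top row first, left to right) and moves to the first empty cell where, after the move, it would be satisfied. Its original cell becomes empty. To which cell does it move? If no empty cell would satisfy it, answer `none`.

Vacating (3,2). Empty cells in order:
  (2,4): 3/5 same-type → satisfied — stop here.

(2,4)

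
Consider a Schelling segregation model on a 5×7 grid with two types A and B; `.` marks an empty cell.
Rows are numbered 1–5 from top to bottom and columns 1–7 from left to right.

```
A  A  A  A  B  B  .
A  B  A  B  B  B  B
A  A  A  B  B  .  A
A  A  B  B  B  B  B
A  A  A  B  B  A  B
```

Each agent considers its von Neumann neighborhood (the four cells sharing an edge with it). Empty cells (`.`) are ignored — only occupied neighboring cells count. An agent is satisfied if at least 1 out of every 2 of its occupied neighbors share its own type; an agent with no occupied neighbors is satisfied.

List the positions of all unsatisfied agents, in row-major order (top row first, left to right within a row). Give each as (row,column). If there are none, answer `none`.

(1,4), (2,2), (3,7), (4,3), (5,3), (5,6)

(1,1)A 2/2 ok
(1,2)A 2/3 ok
(1,3)A 3/3 ok
(1,4)A 1/3 unhappy
(1,5)B 2/3 ok
(1,6)B 2/2 ok
(2,1)A 2/3 ok
(2,2)B 0/4 unhappy
(2,3)A 2/4 ok
(2,4)B 2/4 ok
(2,5)B 4/4 ok
(2,6)B 3/3 ok
(2,7)B 1/2 ok
(3,1)A 3/3 ok
(3,2)A 3/4 ok
(3,3)A 2/4 ok
(3,4)B 3/4 ok
(3,5)B 3/3 ok
(3,7)A 0/2 unhappy
(4,1)A 3/3 ok
(4,2)A 3/4 ok
(4,3)B 1/4 unhappy
(4,4)B 4/4 ok
(4,5)B 4/4 ok
(4,6)B 2/3 ok
(4,7)B 2/3 ok
(5,1)A 2/2 ok
(5,2)A 3/3 ok
(5,3)A 1/3 unhappy
(5,4)B 2/3 ok
(5,5)B 2/3 ok
(5,6)A 0/3 unhappy
(5,7)B 1/2 ok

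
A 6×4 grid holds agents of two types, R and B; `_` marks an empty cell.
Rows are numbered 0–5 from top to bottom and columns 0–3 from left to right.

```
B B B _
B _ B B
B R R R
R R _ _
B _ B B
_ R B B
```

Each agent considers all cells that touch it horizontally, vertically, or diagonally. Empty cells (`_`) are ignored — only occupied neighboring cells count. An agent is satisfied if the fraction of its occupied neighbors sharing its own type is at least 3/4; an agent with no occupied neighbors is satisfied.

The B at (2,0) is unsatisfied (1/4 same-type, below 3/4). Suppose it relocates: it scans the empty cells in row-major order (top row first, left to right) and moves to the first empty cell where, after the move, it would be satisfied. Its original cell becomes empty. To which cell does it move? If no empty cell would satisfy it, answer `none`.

(0,3)

Vacating (2,0). Empty cells in order:
  (0,3): 3/3 same-type → satisfied — stop here.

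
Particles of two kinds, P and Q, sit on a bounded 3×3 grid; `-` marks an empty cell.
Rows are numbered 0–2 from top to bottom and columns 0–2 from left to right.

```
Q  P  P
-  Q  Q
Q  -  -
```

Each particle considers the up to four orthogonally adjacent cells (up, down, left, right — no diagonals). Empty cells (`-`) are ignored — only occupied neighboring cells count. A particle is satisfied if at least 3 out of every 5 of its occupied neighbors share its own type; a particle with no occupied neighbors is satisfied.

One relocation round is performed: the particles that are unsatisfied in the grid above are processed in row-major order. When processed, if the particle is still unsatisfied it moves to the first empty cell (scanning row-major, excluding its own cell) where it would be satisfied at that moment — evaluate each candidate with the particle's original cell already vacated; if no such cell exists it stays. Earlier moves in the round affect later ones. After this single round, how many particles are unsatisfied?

1

Initially unsatisfied (in order): (0,0), (0,1), (0,2), (1,1), (1,2).
  (0,0) → (1,0).
  (0,1): no empty cell satisfies it; stays.
  (0,2): no empty cell satisfies it; stays.
  (1,1): now satisfied by earlier moves; stays.
  (1,2) → (2,1).
Resulting grid:
- P P
Q Q -
Q Q -
Unsatisfied now: (0,1).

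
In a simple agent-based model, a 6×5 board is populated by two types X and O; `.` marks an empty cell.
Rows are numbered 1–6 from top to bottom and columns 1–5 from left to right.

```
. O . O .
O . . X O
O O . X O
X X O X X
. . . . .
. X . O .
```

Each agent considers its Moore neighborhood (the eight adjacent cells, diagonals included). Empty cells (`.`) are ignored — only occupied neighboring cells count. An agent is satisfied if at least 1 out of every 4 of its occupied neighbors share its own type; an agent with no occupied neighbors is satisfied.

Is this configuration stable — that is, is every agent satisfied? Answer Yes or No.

Row 1: (1,2)O 1/1 ✓ · (1,4)O 1/2 ✓
Row 2: (2,1)O 3/3 ✓ · (2,4)X 1/4 ✓ · (2,5)O 2/4 ✓
Row 3: (3,1)O 2/4 ✓ · (3,2)O 3/5 ✓ · (3,4)X 3/6 ✓ · (3,5)O 1/5 ✗
Row 4: (4,1)X 1/3 ✓ · (4,2)X 1/4 ✓ · (4,3)O 1/4 ✓ · (4,4)X 2/4 ✓ · (4,5)X 2/3 ✓
Row 6: (6,2)X 0/0 ✓ · (6,4)O 0/0 ✓
For instance (3,5) has only 1/5 same-type neighbors, below 1/4.

No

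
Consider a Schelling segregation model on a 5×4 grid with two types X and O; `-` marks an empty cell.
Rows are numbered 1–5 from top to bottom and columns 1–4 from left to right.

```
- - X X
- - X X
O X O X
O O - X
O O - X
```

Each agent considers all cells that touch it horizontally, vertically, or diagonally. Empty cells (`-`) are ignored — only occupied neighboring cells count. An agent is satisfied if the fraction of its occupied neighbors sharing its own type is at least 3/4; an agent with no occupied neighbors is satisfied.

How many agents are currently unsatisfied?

4

(1,3)X 3/3 ok
(1,4)X 3/3 ok
(2,3)X 5/6 ok
(2,4)X 4/5 ok
(3,1)O 2/3 unhappy
(3,2)X 1/5 unhappy
(3,3)O 1/6 unhappy
(3,4)X 3/4 ok
(4,1)O 4/5 ok
(4,2)O 5/6 ok
(4,4)X 2/3 unhappy
(5,1)O 3/3 ok
(5,2)O 3/3 ok
(5,4)X 1/1 ok
Unsatisfied: (3,1), (3,2), (3,3), (4,4) — 4 in total.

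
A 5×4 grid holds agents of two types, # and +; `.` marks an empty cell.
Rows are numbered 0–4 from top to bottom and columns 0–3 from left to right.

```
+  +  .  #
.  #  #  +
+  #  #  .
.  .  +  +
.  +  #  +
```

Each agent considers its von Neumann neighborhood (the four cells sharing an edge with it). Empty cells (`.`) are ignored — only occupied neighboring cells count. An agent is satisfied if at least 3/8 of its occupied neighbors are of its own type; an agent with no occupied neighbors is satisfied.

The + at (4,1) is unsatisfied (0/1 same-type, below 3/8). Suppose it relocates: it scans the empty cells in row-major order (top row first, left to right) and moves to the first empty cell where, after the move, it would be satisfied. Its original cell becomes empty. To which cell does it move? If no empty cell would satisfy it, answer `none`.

Vacating (4,1). Empty cells in order:
  (0,2): 1/3 same-type → still unsatisfied.
  (1,0): 2/3 same-type → satisfied — stop here.

(1,0)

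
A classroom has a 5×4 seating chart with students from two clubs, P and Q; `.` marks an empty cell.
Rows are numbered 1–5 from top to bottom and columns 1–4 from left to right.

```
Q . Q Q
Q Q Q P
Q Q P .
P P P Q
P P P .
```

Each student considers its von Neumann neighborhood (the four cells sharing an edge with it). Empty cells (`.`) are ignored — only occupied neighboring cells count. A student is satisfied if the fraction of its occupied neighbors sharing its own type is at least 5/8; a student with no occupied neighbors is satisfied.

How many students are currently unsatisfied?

(1,1)Q 1/1 ✓
(1,3)Q 2/2 ✓
(1,4)Q 1/2 ✗
(2,1)Q 3/3 ✓
(2,2)Q 3/3 ✓
(2,3)Q 2/4 ✗
(2,4)P 0/2 ✗
(3,1)Q 2/3 ✓
(3,2)Q 2/4 ✗
(3,3)P 1/3 ✗
(4,1)P 2/3 ✓
(4,2)P 3/4 ✓
(4,3)P 3/4 ✓
(4,4)Q 0/1 ✗
(5,1)P 2/2 ✓
(5,2)P 3/3 ✓
(5,3)P 2/2 ✓
Unsatisfied: (1,4), (2,3), (2,4), (3,2), (3,3), (4,4) — 6 in total.

6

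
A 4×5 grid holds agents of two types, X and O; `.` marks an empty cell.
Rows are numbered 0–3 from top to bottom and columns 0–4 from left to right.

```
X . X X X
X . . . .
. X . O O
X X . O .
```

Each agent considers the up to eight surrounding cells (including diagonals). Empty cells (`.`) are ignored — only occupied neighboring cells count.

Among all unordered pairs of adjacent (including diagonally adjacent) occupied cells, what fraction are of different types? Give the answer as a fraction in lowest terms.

Scan each occupied cell's neighbors to the right and below (and the two forward diagonals) so each pair is counted once.
From row 0: 0 unlike of 3 pairs (running 0/3).
From row 1: 0 unlike of 1 pairs (running 0/4).
From row 2: 0 unlike of 5 pairs (running 0/9).
From row 3: 0 unlike of 1 pairs (running 0/10).
Total adjacent occupied pairs: 10; unlike-type pairs: 0.
0/10 reduces to 0/1.

0/1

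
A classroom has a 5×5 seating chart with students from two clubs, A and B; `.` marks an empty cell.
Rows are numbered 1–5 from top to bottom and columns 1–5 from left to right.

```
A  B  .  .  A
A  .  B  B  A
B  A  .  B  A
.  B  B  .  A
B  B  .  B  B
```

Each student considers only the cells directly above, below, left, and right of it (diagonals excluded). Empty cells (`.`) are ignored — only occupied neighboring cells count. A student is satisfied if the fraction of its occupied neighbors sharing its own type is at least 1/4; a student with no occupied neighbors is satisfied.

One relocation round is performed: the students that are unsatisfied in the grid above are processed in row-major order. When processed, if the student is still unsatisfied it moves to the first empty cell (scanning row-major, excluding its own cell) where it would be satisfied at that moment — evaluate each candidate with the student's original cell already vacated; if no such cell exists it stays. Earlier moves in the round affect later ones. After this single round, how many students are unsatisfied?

Initially unsatisfied (in order): (1,2), (3,1), (3,2).
  (1,2) → (1,3).
  (3,1) → (1,2).
  (3,2) → (1,4).
Resulting grid:
A B B A A
A . B B A
. . . B A
. B B . A
B B . B B
All satisfied now.

0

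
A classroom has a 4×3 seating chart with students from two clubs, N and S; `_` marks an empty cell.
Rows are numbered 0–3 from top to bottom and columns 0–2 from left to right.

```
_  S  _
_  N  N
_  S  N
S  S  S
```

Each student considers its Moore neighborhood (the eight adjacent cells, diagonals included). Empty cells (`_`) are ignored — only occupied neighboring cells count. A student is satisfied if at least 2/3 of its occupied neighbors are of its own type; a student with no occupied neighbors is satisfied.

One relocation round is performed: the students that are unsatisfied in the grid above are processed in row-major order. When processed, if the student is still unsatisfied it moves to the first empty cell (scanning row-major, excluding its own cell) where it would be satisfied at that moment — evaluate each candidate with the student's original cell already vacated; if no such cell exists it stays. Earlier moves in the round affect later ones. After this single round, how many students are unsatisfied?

0

Initially unsatisfied (in order): (0,1), (1,1), (1,2), (2,1), (2,2).
  (0,1) → (2,0).
  (1,1) → (0,0).
  (1,2) → (0,1).
  (2,1): now satisfied by earlier moves; stays.
  (2,2) → (0,2).
Resulting grid:
N N N
_ _ _
S S _
S S S
All satisfied now.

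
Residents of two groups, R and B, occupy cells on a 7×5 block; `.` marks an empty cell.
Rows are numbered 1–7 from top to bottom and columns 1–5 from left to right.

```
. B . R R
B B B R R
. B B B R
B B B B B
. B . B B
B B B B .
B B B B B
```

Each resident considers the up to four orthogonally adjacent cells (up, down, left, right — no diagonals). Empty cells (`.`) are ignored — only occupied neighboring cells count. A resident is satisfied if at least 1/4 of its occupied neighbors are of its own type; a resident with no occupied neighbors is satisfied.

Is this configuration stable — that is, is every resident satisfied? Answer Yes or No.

Yes

(1,2)B 1/1 satisfied
(1,4)R 2/2 satisfied
(1,5)R 2/2 satisfied
(2,1)B 1/1 satisfied
(2,2)B 4/4 satisfied
(2,3)B 2/3 satisfied
(2,4)R 2/4 satisfied
(2,5)R 3/3 satisfied
(3,2)B 3/3 satisfied
(3,3)B 4/4 satisfied
(3,4)B 2/4 satisfied
(3,5)R 1/3 satisfied
(4,1)B 1/1 satisfied
(4,2)B 4/4 satisfied
(4,3)B 3/3 satisfied
(4,4)B 4/4 satisfied
(4,5)B 2/3 satisfied
(5,2)B 2/2 satisfied
(5,4)B 3/3 satisfied
(5,5)B 2/2 satisfied
(6,1)B 2/2 satisfied
(6,2)B 4/4 satisfied
(6,3)B 3/3 satisfied
(6,4)B 3/3 satisfied
(7,1)B 2/2 satisfied
(7,2)B 3/3 satisfied
(7,3)B 3/3 satisfied
(7,4)B 3/3 satisfied
(7,5)B 1/1 satisfied
All meet the threshold, so the configuration is stable.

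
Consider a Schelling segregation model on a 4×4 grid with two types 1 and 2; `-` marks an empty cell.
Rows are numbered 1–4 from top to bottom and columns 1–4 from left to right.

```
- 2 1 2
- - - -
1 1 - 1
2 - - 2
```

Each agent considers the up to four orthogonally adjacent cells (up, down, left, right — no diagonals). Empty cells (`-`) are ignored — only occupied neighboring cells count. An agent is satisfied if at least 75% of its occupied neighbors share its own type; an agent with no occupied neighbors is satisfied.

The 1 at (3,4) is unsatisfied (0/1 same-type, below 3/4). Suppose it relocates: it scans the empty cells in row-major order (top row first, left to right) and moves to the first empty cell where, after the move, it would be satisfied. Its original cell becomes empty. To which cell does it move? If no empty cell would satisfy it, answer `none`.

Vacating (3,4). Empty cells in order:
  (1,1): 0/1 same-type → still unsatisfied.
  (2,1): 1/1 same-type → satisfied — stop here.

(2,1)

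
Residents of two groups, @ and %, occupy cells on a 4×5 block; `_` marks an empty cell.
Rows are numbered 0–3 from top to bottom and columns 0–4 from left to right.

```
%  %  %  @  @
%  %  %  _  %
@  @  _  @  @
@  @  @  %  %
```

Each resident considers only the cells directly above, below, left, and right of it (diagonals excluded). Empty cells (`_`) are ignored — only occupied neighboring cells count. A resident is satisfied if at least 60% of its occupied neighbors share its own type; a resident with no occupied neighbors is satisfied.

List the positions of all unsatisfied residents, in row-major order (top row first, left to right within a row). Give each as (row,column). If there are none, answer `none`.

(0,3), (0,4), (1,4), (2,3), (2,4), (3,2), (3,3), (3,4)

Row 0: (0,0)% 2/2 ok · (0,1)% 3/3 ok · (0,2)% 2/3 ok · (0,3)@ 1/2 unhappy · (0,4)@ 1/2 unhappy
Row 1: (1,0)% 2/3 ok · (1,1)% 3/4 ok · (1,2)% 2/2 ok · (1,4)% 0/2 unhappy
Row 2: (2,0)@ 2/3 ok · (2,1)@ 2/3 ok · (2,3)@ 1/2 unhappy · (2,4)@ 1/3 unhappy
Row 3: (3,0)@ 2/2 ok · (3,1)@ 3/3 ok · (3,2)@ 1/2 unhappy · (3,3)% 1/3 unhappy · (3,4)% 1/2 unhappy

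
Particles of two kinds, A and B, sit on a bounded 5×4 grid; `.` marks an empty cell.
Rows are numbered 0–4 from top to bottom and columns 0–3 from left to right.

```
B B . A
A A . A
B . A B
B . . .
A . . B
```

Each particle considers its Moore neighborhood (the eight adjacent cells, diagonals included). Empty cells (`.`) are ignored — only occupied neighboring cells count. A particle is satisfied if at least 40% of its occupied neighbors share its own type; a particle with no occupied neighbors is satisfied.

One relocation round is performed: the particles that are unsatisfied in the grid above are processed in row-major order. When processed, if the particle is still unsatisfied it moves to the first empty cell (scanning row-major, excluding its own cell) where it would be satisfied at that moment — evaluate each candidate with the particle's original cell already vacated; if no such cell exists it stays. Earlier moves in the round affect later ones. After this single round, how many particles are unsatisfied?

0

Initially unsatisfied (in order): (0,0), (0,1), (1,0), (2,0), (2,3), (4,0).
  (0,0) → (2,1).
  (0,1) → (3,1).
  (1,0) → (0,0).
  (2,0): now satisfied by earlier moves; stays.
  (2,3) → (1,0).
  (4,0) → (0,1).
Resulting grid:
A A . A
B A . A
B B A .
B B . .
. . . B
All satisfied now.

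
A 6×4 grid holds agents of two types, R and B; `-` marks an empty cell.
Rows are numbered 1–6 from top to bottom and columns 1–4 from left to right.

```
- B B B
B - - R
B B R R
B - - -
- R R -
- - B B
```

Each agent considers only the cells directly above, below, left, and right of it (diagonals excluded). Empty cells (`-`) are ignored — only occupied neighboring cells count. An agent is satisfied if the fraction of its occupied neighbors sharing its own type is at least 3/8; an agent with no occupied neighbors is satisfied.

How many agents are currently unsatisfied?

0

(1,2)B 1/1 ok
(1,3)B 2/2 ok
(1,4)B 1/2 ok
(2,1)B 1/1 ok
(2,4)R 1/2 ok
(3,1)B 3/3 ok
(3,2)B 1/2 ok
(3,3)R 1/2 ok
(3,4)R 2/2 ok
(4,1)B 1/1 ok
(5,2)R 1/1 ok
(5,3)R 1/2 ok
(6,3)B 1/2 ok
(6,4)B 1/1 ok
Every one meets the threshold.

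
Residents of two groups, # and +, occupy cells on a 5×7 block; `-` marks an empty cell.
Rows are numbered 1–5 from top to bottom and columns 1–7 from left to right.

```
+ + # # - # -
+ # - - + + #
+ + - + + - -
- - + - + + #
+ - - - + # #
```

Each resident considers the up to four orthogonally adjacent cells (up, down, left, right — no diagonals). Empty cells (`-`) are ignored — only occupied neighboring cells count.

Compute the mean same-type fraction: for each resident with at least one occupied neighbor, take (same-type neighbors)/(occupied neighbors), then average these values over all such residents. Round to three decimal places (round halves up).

(1,1)+ 2/2
(1,2)+ 1/3
(1,3)# 1/2
(1,4)# 1/1
(1,6)# 0/1
(2,1)+ 2/3
(2,2)# 0/3
(2,5)+ 2/2
(2,6)+ 1/3
(2,7)# 0/1
(3,1)+ 2/2
(3,2)+ 1/2
(3,4)+ 1/1
(3,5)+ 3/3
(4,3)+ — no occupied neighbors
(4,5)+ 3/3
(4,6)+ 1/3
(4,7)# 1/2
(5,1)+ — no occupied neighbors
(5,5)+ 1/2
(5,6)# 1/3
(5,7)# 2/2
Sum over 20 residents: 2/2 + 1/3 + 1/2 + 1/1 + 0/1 + 2/3 + 0/3 + 2/2 + 1/3 + 0/1 + 2/2 + 1/2 + 1/1 + 3/3 + 3/3 + 1/3 + 1/2 + 1/2 + 1/3 + 2/2 = 12; mean = 12 ÷ 20 = 3/5 = 0.6 → 0.600.

0.600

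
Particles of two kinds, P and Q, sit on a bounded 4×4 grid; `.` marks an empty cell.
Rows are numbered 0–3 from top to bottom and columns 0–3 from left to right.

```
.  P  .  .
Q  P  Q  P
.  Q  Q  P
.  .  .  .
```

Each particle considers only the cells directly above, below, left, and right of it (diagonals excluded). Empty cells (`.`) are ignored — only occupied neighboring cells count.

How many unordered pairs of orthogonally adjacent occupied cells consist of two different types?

5

Scan each occupied cell's neighbors to the right and below so each pair is counted once.
From row 0: 0 unlike of 1 pairs (running 0/1).
From row 1: 4 unlike of 6 pairs (running 4/7).
From row 2: 1 unlike of 2 pairs (running 5/9).
Total adjacent occupied pairs: 9; unlike-type pairs: 5.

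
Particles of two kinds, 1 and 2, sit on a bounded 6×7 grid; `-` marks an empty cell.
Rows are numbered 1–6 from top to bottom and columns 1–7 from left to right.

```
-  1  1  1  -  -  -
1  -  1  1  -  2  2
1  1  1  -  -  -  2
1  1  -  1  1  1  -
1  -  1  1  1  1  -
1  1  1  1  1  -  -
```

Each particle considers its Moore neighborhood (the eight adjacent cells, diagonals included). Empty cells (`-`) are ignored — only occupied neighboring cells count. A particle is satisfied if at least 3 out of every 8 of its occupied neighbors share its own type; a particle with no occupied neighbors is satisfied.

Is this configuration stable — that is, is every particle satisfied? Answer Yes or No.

Yes

(1,2)1 3/3 satisfied
(1,3)1 4/4 satisfied
(1,4)1 3/3 satisfied
(2,1)1 3/3 satisfied
(2,3)1 6/6 satisfied
(2,4)1 4/4 satisfied
(2,6)2 2/2 satisfied
(2,7)2 2/2 satisfied
(3,1)1 4/4 satisfied
(3,2)1 6/6 satisfied
(3,3)1 5/5 satisfied
(3,7)2 2/3 satisfied
(4,1)1 4/4 satisfied
(4,2)1 6/6 satisfied
(4,4)1 5/5 satisfied
(4,5)1 5/5 satisfied
(4,6)1 3/4 satisfied
(5,1)1 4/4 satisfied
(5,3)1 6/6 satisfied
(5,4)1 7/7 satisfied
(5,5)1 7/7 satisfied
(5,6)1 4/4 satisfied
(6,1)1 2/2 satisfied
(6,2)1 4/4 satisfied
(6,3)1 4/4 satisfied
(6,4)1 5/5 satisfied
(6,5)1 4/4 satisfied
All meet the threshold, so the configuration is stable.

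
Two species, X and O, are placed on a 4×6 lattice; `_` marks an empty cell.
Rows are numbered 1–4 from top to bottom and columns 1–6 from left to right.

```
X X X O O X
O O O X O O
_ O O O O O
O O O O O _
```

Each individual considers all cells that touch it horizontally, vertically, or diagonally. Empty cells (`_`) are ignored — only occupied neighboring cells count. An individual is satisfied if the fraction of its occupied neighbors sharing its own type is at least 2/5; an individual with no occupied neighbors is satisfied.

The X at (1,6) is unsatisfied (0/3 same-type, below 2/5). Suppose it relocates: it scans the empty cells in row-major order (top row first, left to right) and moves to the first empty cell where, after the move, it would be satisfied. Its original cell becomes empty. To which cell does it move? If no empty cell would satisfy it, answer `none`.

none

Vacating (1,6). Empty cells in order:
  (3,1): 0/5 same-type → still unsatisfied.
  (4,6): 0/3 same-type → still unsatisfied.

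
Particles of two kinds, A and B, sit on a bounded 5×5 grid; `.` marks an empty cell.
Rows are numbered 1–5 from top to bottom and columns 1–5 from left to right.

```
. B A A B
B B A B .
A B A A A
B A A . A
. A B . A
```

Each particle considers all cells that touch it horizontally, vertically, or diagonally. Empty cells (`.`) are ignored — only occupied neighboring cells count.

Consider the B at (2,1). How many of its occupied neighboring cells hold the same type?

3

Occupied neighbors of (2,1): (1,2)=B, (2,2)=B, (3,1)=A, (3,2)=B.
Same type (B): 3 of 4.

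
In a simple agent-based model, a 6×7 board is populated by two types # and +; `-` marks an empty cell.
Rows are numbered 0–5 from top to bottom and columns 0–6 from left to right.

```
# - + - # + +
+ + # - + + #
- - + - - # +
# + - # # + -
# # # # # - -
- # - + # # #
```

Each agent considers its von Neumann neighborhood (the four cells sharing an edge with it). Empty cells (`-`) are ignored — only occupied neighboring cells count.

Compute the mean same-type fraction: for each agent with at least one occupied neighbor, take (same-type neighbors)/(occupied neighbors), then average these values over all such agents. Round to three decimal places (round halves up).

(0,0)# 0/1
(0,2)+ 0/1
(0,4)# 0/2
(0,5)+ 2/3
(0,6)+ 1/2
(1,0)+ 1/2
(1,1)+ 1/2
(1,2)# 0/3
(1,4)+ 1/2
(1,5)+ 2/4
(1,6)# 0/3
(2,2)+ 0/1
(2,5)# 0/3
(2,6)+ 0/2
(3,0)# 1/2
(3,1)+ 0/2
(3,3)# 2/2
(3,4)# 2/3
(3,5)+ 0/2
(4,0)# 2/2
(4,1)# 3/4
(4,2)# 2/2
(4,3)# 3/4
(4,4)# 3/3
(5,1)# 1/1
(5,3)+ 0/2
(5,4)# 2/3
(5,5)# 2/2
(5,6)# 1/1
Sum over 29 agents: 0/1 + 0/1 + 0/2 + 2/3 + 1/2 + 1/2 + 1/2 + 0/3 + 1/2 + 2/4 + 0/3 + 0/1 + 0/3 + 0/2 + 1/2 + 0/2 + 2/2 + 2/3 + 0/2 + 2/2 + 3/4 + 2/2 + 3/4 + 3/3 + 1/1 + 0/2 + 2/3 + 2/2 + 1/1 = 27/2; mean = 27/2 ÷ 29 = 27/58 = 0.465517… → 0.466.

0.466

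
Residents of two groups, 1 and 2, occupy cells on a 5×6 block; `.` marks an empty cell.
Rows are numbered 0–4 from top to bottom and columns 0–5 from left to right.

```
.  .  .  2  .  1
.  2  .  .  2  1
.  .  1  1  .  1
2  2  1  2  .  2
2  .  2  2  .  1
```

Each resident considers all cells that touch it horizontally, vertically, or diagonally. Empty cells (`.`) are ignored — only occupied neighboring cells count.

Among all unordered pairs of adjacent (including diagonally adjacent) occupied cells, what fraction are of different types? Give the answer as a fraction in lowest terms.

14/27

Scan each occupied cell's neighbors to the right and below (and the two forward diagonals) so each pair is counted once.
From row 0: 1 unlike of 3 pairs (running 1/3).
From row 1: 4 unlike of 5 pairs (running 5/8).
From row 2: 4 unlike of 7 pairs (running 9/15).
From row 3: 5 unlike of 11 pairs (running 14/26).
From row 4: 0 unlike of 1 pairs (running 14/27).
Total adjacent occupied pairs: 27; unlike-type pairs: 14.
14/27 is already in lowest terms.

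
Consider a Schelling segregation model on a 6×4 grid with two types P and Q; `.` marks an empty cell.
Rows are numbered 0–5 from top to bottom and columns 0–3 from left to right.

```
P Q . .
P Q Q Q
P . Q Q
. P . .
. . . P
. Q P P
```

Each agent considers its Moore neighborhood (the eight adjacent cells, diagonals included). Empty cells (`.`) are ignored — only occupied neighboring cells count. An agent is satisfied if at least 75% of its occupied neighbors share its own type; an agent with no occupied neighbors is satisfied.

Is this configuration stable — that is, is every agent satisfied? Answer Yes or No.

No

(0,0)P 1/3 not
(0,1)Q 2/4 not
(1,0)P 2/4 not
(1,1)Q 3/6 not
(1,2)Q 5/5 satisfied
(1,3)Q 3/3 satisfied
(2,0)P 2/3 not
(2,2)Q 4/5 satisfied
(2,3)Q 3/3 satisfied
(3,1)P 1/2 not
(4,3)P 2/2 satisfied
(5,1)Q 0/1 not
(5,2)P 2/3 not
(5,3)P 2/2 satisfied
For instance (0,0) has only 1/3 same-type neighbors, below 3/4.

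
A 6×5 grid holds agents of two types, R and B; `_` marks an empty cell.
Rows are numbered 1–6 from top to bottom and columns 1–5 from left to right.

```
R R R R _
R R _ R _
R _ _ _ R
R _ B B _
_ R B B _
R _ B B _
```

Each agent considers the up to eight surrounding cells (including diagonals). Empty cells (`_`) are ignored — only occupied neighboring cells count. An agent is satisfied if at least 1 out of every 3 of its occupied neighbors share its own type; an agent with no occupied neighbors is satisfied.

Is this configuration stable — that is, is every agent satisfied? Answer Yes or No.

Yes

(1,1)R 3/3 ok
(1,2)R 4/4 ok
(1,3)R 4/4 ok
(1,4)R 2/2 ok
(2,1)R 4/4 ok
(2,2)R 5/5 ok
(2,4)R 3/3 ok
(3,1)R 3/3 ok
(3,5)R 1/2 ok
(4,1)R 2/2 ok
(4,3)B 3/4 ok
(4,4)B 3/4 ok
(5,2)R 2/5 ok
(5,3)B 5/6 ok
(5,4)B 5/5 ok
(6,1)R 1/1 ok
(6,3)B 3/4 ok
(6,4)B 3/3 ok
All meet the threshold, so the configuration is stable.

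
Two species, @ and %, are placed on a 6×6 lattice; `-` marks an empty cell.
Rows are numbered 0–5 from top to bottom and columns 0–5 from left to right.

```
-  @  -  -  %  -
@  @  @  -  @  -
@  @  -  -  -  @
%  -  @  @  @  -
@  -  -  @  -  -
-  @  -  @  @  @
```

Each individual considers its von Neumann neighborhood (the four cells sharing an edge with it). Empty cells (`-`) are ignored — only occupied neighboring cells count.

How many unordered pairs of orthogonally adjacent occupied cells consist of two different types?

3

Scan each occupied cell's neighbors to the right and below so each pair is counted once.
From row 0: 1 unlike of 2 pairs (running 1/2).
From row 1: 0 unlike of 4 pairs (running 1/6).
From row 2: 1 unlike of 2 pairs (running 2/8).
From row 3: 1 unlike of 4 pairs (running 3/12).
From row 4: 0 unlike of 1 pairs (running 3/13).
From row 5: 0 unlike of 2 pairs (running 3/15).
Total adjacent occupied pairs: 15; unlike-type pairs: 3.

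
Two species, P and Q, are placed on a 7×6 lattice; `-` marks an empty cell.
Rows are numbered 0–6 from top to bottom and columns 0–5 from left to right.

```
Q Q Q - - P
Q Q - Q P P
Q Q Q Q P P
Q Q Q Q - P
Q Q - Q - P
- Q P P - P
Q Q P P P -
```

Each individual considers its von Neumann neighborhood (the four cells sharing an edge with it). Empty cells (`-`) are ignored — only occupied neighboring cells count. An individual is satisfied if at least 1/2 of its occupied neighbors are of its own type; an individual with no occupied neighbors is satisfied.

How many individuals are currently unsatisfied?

(0,0)Q 2/2 satisfied
(0,1)Q 3/3 satisfied
(0,2)Q 1/1 satisfied
(0,5)P 1/1 satisfied
(1,0)Q 3/3 satisfied
(1,1)Q 3/3 satisfied
(1,3)Q 1/2 satisfied
(1,4)P 2/3 satisfied
(1,5)P 3/3 satisfied
(2,0)Q 3/3 satisfied
(2,1)Q 4/4 satisfied
(2,2)Q 3/3 satisfied
(2,3)Q 3/4 satisfied
(2,4)P 2/3 satisfied
(2,5)P 3/3 satisfied
(3,0)Q 3/3 satisfied
(3,1)Q 4/4 satisfied
(3,2)Q 3/3 satisfied
(3,3)Q 3/3 satisfied
(3,5)P 2/2 satisfied
(4,0)Q 2/2 satisfied
(4,1)Q 3/3 satisfied
(4,3)Q 1/2 satisfied
(4,5)P 2/2 satisfied
(5,1)Q 2/3 satisfied
(5,2)P 2/3 satisfied
(5,3)P 2/3 satisfied
(5,5)P 1/1 satisfied
(6,0)Q 1/1 satisfied
(6,1)Q 2/3 satisfied
(6,2)P 2/3 satisfied
(6,3)P 3/3 satisfied
(6,4)P 1/1 satisfied
Every one meets the threshold.

0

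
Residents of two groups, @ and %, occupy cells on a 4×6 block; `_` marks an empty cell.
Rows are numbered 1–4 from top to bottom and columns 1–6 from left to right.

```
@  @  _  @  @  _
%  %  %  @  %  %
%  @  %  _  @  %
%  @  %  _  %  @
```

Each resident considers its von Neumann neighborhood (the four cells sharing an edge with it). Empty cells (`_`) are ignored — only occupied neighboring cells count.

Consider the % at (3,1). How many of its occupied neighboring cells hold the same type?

Occupied neighbors of (3,1): (2,1)=%, (4,1)=%, (3,2)=@.
Same type (%): 2 of 3.

2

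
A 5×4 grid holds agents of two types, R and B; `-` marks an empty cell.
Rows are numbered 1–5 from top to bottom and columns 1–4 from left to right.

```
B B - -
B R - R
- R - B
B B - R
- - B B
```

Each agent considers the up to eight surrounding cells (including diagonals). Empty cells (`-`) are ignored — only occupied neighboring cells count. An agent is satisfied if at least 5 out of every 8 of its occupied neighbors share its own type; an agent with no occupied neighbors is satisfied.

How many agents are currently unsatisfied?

8

Row 1: (1,1)B 2/3 ok · (1,2)B 2/3 ok
Row 2: (2,1)B 2/4 unhappy · (2,2)R 1/4 unhappy · (2,4)R 0/1 unhappy
Row 3: (3,2)R 1/4 unhappy · (3,4)B 0/2 unhappy
Row 4: (4,1)B 1/2 unhappy · (4,2)B 2/3 ok · (4,4)R 0/3 unhappy
Row 5: (5,3)B 2/3 ok · (5,4)B 1/2 unhappy
Unsatisfied: (2,1), (2,2), (2,4), (3,2), (3,4), (4,1), (4,4), (5,4) — 8 in total.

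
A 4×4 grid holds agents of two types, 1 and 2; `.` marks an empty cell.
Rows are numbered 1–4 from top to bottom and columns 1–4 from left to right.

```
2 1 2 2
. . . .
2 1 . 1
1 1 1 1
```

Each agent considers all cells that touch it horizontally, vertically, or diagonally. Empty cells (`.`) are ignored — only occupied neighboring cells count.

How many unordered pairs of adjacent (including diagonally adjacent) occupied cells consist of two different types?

Scan each occupied cell's neighbors to the right and below (and the two forward diagonals) so each pair is counted once.
Row 1: 2(1,1)–1(1,2)≠ 1(1,2)–2(1,3)≠ 2(1,3)–2(1,4)=  → 2/3 unlike.
Row 3: 2(3,1)–1(3,2)≠ 2(3,1)–1(4,1)≠ 2(3,1)–1(4,2)≠ 1(3,2)–1(4,2)= 1(3,2)–1(4,3)= 1(3,2)–1(4,1)= 1(3,4)–1(4,4)= 1(3,4)–1(4,3)=  → 3/8 unlike.
Row 4: 1(4,1)–1(4,2)= 1(4,2)–1(4,3)= 1(4,3)–1(4,4)=  → 0/3 unlike.
Total adjacent occupied pairs: 14; unlike-type pairs: 5.

5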